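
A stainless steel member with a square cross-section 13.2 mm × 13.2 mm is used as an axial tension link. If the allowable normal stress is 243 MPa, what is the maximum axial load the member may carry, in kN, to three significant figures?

A = 174.2 mm².
P_max = σ_allow · A = 243 · 174.2 = 42340 N = 42.34 kN.

42.3 kN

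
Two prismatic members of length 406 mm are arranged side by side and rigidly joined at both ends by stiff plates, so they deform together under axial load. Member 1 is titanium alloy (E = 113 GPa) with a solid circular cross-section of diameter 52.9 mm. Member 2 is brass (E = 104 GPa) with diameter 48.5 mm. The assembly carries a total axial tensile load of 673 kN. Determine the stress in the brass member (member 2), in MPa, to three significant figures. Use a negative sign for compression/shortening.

A_1 = 2198 mm².
A_2 = 1847 mm².
Equal strain + equilibrium ⇒ each member carries load in proportion to AE: A₁E₁ = 248400000 N, A₂E₂ = 192100000 N, ΣAE = 440500000 N.
σ₂ = P·E₂/ΣAE = 673000·104000/440500000 = 158.9 MPa.

159 MPa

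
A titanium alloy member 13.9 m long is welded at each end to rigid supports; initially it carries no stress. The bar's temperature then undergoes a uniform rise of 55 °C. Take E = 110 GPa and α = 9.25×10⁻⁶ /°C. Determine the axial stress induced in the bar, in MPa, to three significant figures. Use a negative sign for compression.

-56.0 MPa

Free thermal expansion αLΔT = 9.25e-6 · 13900 · 55 = 7.072 mm.
The walls impose strain ε = −(7.072)/13900 = -5.0875e-04; σ = Eε = 110000 · -5.0875e-04 = -55.96 MPa.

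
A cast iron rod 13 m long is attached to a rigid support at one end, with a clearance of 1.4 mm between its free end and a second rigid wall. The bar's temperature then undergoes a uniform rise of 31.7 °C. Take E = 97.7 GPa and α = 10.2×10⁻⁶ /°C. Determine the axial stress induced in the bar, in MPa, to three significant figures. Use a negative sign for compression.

-21.1 MPa

Free thermal expansion αLΔT = 10.2e-6 · 13000 · 31.7 = 4.203 mm.
The walls engage after the gap closes; constrained expansion = 4.203 − 1.4 = 2.803 mm.
The walls impose strain ε = −(2.803)/13000 = -2.1565e-04; σ = Eε = 97700 · -2.1565e-04 = -21.07 MPa.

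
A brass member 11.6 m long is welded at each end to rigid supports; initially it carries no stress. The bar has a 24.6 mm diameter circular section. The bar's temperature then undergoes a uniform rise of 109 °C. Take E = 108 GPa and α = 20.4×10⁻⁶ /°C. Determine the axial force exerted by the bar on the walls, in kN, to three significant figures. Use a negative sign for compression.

-114 kN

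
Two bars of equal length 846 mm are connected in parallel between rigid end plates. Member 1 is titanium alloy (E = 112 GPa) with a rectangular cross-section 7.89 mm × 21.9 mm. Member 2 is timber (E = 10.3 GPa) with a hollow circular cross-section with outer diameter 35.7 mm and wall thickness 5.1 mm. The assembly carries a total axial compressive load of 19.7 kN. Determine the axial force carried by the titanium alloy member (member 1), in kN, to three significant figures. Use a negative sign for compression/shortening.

-15.6 kN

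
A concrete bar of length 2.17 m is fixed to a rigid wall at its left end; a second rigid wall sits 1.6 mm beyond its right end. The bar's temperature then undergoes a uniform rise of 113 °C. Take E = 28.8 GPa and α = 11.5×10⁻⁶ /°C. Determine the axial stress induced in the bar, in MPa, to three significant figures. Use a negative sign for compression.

Free thermal expansion αLΔT = 11.5e-6 · 2170 · 113 = 2.82 mm.
The walls engage after the gap closes; constrained expansion = 2.82 − 1.6 = 1.22 mm.
The walls impose strain ε = −(1.22)/2170 = -5.6217e-04; σ = Eε = 28800 · -5.6217e-04 = -16.19 MPa.

-16.2 MPa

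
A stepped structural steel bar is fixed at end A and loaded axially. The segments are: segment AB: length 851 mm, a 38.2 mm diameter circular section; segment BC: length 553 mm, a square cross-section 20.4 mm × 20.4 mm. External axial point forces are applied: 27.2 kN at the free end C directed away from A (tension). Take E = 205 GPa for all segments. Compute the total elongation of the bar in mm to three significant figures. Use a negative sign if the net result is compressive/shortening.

0.275 mm

Internal axial forces (sectioning from the free end, tension +): N_BC = 27.2 kN, N_AB = 27.2 kN.
A_AB = 1146 mm².
A_BC = 416.2 mm².
δ_AB = 27200·851/(1146·205000) = 0.09852 mm
δ_BC = 27200·553/(416.2·205000) = 0.1763 mm
δ = Σδ_i = 0.2748 mm.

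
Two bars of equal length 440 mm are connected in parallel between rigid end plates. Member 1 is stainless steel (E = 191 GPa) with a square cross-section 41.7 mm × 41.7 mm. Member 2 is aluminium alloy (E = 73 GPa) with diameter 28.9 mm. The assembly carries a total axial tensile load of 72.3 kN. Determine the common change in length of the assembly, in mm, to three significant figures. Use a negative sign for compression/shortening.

A_1 = 1739 mm².
A_2 = 656 mm².
Equal strain + equilibrium ⇒ each member carries load in proportion to AE: A₁E₁ = 332100000 N, A₂E₂ = 47890000 N, ΣAE = 380000000 N.
δ = PL/ΣAE = 72300·440/380000000 = 0.08371 mm.

0.0837 mm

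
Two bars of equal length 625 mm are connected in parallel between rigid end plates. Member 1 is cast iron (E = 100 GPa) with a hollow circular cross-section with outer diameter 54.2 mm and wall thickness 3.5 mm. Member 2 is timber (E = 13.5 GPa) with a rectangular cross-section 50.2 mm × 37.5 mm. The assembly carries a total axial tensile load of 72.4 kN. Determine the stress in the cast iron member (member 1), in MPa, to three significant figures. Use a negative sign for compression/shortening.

89.2 MPa

A_1 = 557.5 mm².
A_2 = 1882 mm².
Equal strain + equilibrium ⇒ each member carries load in proportion to AE: A₁E₁ = 55750000 N, A₂E₂ = 25410000 N, ΣAE = 81160000 N.
σ₁ = P·E₁/ΣAE = 72400·100000/81160000 = 89.21 MPa.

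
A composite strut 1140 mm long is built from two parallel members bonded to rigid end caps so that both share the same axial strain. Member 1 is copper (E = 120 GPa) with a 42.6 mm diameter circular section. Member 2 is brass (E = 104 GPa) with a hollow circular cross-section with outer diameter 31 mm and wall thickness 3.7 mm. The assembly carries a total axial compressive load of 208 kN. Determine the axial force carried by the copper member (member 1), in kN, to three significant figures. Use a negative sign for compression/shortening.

-174 kN

A_1 = 1425 mm².
A_2 = 317.3 mm².
Equal strain + equilibrium ⇒ each member carries load in proportion to AE: A₁E₁ = 171000000 N, A₂E₂ = 33000000 N, ΣAE = 204000000 N.
F₁ = P·A₁E₁/ΣAE = -208000·171000000/204000000 = -174400 N.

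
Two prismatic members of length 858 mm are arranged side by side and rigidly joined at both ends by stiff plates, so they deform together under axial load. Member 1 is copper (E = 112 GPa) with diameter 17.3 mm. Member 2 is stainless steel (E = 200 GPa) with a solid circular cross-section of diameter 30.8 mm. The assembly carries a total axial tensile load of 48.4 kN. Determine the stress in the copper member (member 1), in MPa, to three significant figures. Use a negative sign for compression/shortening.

A_1 = 235.1 mm².
A_2 = 745.1 mm².
Equal strain + equilibrium ⇒ each member carries load in proportion to AE: A₁E₁ = 26330000 N, A₂E₂ = 149000000 N, ΣAE = 175300000 N.
σ₁ = P·E₁/ΣAE = 48400·112000/175300000 = 30.92 MPa.

30.9 MPa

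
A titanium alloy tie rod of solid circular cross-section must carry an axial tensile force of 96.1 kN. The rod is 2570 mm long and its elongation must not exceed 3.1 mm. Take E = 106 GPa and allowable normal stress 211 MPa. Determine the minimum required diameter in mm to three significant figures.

30.9 mm

Required area A ≥ P/σ_allow = 96100/211 = 455.5 mm².
For a solid circular section, d ≥ √(4A/π) = 24.08 mm.
Elongation limit: A ≥ PL/(Eδ_allow) = 96100·2570/(106000·3.1) = 751.6 mm² ⇒ d ≥ 30.93 mm.
The elongation limit governs.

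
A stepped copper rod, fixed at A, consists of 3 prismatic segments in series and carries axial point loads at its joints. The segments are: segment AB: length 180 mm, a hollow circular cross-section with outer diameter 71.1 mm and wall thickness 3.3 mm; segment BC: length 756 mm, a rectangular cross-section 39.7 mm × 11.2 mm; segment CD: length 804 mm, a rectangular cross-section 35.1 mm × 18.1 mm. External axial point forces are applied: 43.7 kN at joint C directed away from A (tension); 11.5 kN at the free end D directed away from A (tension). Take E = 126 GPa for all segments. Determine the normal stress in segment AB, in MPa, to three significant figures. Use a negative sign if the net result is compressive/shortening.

78.5 MPa

Internal axial forces (sectioning from the free end, tension +): N_CD = 11.5 kN, N_BC = 55.2 kN, N_AB = 55.2 kN.
A_AB = 702.9 mm².
σ_AB = N_AB/A_AB = 55200/702.9 = 78.53 MPa.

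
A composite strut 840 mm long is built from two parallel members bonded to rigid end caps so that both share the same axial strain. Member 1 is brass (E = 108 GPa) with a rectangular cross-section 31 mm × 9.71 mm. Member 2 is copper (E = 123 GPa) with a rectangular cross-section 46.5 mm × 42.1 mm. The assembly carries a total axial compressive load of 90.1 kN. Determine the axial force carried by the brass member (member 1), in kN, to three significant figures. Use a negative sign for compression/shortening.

A_1 = 301 mm².
A_2 = 1958 mm².
Equal strain + equilibrium ⇒ each member carries load in proportion to AE: A₁E₁ = 32510000 N, A₂E₂ = 240800000 N, ΣAE = 273300000 N.
F₁ = P·A₁E₁/ΣAE = -90100·32510000/273300000 = -10720 N.

-10.7 kN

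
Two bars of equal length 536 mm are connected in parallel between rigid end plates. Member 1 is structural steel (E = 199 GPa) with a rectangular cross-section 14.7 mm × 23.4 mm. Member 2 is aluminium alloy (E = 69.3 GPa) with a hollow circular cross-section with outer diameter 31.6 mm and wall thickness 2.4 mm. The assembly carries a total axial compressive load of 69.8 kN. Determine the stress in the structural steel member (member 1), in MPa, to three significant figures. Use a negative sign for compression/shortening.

-166 MPa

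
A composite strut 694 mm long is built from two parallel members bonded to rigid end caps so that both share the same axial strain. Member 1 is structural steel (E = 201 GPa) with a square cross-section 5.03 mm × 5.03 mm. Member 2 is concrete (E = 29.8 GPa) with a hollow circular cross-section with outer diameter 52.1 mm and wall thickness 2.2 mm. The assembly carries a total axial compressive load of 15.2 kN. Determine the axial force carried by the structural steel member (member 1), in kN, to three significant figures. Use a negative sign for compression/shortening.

-5.03 kN

A_1 = 25.3 mm².
A_2 = 344.9 mm².
Equal strain + equilibrium ⇒ each member carries load in proportion to AE: A₁E₁ = 5085000 N, A₂E₂ = 10280000 N, ΣAE = 15360000 N.
F₁ = P·A₁E₁/ΣAE = -15200·5085000/15360000 = -5032 N.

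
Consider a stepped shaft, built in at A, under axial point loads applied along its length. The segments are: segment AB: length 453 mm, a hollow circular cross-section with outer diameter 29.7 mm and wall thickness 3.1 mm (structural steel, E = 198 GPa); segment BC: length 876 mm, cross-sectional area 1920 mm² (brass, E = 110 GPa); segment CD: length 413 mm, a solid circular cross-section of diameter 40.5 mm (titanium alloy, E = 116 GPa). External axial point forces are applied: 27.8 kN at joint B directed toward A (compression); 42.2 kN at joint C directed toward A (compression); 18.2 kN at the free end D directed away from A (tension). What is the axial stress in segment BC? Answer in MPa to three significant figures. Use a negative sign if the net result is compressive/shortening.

-12.5 MPa

Internal axial forces (sectioning from the free end, tension +): N_CD = 18.2 kN, N_BC = -24 kN, N_AB = -51.8 kN.
σ_BC = N_BC/A_BC = -24000/1920 = -12.5 MPa.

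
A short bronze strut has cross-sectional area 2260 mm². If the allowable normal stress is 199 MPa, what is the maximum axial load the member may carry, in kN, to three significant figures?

450 kN

P_max = σ_allow · A = 199 · 2260 = 449700 N = 449.7 kN.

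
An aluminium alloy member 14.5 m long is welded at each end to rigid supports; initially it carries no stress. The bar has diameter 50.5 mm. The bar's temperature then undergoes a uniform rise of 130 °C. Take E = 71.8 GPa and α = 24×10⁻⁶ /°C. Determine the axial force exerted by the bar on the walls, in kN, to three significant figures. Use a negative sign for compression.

-449 kN

Free thermal expansion αLΔT = 24e-6 · 14500 · 130 = 45.24 mm.
The walls impose strain ε = −(45.24)/14500 = -3.1200e-03; σ = Eε = 71800 · -3.1200e-03 = -224 MPa.
Wall reaction R = σ·A = -224·2003 = -448700 N = -448.7 kN.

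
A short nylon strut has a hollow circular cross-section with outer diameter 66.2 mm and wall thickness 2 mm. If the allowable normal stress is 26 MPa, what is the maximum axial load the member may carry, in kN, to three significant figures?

A = 403.4 mm².
P_max = σ_allow · A = 26 · 403.4 = 10490 N = 10.49 kN.

10.5 kN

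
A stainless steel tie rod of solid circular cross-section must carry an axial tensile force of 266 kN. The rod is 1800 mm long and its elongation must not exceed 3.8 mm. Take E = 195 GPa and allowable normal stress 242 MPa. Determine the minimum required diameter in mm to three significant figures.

37.4 mm

Required area A ≥ P/σ_allow = 266000/242 = 1099 mm².
For a solid circular section, d ≥ √(4A/π) = 37.41 mm.
Elongation limit: A ≥ PL/(Eδ_allow) = 266000·1800/(195000·3.8) = 646.2 mm² ⇒ d ≥ 28.68 mm.
The stress limit governs.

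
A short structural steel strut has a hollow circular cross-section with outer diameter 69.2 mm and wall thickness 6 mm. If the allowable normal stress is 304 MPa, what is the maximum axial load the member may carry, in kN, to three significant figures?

362 kN

A = 1191 mm².
P_max = σ_allow · A = 304 · 1191 = 362200 N = 362.2 kN.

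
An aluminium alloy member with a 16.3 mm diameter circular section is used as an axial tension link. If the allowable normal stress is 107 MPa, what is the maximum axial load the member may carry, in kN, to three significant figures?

A = 208.7 mm².
P_max = σ_allow · A = 107 · 208.7 = 22330 N = 22.33 kN.

22.3 kN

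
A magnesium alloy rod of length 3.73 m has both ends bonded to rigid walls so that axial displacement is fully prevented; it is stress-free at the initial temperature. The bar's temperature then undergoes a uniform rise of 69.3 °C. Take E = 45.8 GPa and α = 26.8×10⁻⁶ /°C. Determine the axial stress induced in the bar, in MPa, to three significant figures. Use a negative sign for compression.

Free thermal expansion αLΔT = 26.8e-6 · 3730 · 69.3 = 6.928 mm.
The walls impose strain ε = −(6.928)/3730 = -1.8572e-03; σ = Eε = 45800 · -1.8572e-03 = -85.06 MPa.

-85.1 MPa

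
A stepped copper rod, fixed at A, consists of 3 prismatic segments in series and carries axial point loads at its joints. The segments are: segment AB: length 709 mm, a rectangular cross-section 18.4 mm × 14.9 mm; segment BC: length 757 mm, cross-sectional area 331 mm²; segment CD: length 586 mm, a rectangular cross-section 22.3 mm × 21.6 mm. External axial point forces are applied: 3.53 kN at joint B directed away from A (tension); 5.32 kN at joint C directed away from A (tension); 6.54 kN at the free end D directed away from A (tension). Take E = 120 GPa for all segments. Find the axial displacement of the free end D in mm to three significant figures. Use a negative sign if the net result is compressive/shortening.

0.624 mm

Internal axial forces (sectioning from the free end, tension +): N_CD = 6.54 kN, N_BC = 11.86 kN, N_AB = 15.39 kN.
A_AB = 274.2 mm².
A_CD = 481.7 mm².
δ_AB = 15390·709/(274.2·120000) = 0.3317 mm
δ_BC = 11860·757/(331·120000) = 0.226 mm
δ_CD = 6540·586/(481.7·120000) = 0.0663 mm
δ = Σδ_i = 0.624 mm.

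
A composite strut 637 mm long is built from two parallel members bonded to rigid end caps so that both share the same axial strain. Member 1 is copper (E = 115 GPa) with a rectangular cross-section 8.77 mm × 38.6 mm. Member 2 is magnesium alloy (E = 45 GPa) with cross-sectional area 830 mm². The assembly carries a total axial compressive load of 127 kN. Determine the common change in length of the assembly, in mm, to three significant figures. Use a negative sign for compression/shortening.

-1.06 mm

A_1 = 338.5 mm².
Equal strain + equilibrium ⇒ each member carries load in proportion to AE: A₁E₁ = 38930000 N, A₂E₂ = 37350000 N, ΣAE = 76280000 N.
δ = PL/ΣAE = -127000·637/76280000 = -1.061 mm.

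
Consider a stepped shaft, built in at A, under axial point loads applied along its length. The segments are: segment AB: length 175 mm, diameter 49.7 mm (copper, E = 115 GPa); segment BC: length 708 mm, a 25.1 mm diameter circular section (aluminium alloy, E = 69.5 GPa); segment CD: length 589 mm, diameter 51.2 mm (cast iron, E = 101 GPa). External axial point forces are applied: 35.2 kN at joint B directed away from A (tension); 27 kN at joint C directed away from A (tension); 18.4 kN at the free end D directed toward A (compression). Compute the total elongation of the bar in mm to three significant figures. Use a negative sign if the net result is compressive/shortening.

0.159 mm

Internal axial forces (sectioning from the free end, tension +): N_CD = -18.4 kN, N_BC = 8.6 kN, N_AB = 43.8 kN.
A_AB = 1940 mm².
A_BC = 494.8 mm².
A_CD = 2059 mm².
δ_AB = 43800·175/(1940·115000) = 0.03436 mm
δ_BC = 8600·708/(494.8·69500) = 0.1771 mm
δ_CD = -18400·589/(2059·101000) = -0.05212 mm
δ = Σδ_i = 0.1593 mm.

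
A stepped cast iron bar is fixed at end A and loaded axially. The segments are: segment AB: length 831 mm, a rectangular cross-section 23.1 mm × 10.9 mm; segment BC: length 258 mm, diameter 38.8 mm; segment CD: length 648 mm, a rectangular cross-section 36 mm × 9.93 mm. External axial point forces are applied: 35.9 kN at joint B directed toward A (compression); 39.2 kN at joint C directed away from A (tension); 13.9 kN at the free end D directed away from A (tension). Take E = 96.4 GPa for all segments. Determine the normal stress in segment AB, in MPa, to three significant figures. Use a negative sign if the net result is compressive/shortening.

68.3 MPa

Internal axial forces (sectioning from the free end, tension +): N_CD = 13.9 kN, N_BC = 53.1 kN, N_AB = 17.2 kN.
A_AB = 251.8 mm².
σ_AB = N_AB/A_AB = 17200/251.8 = 68.31 MPa.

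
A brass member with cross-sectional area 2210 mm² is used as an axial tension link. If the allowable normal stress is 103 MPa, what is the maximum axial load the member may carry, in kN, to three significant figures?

P_max = σ_allow · A = 103 · 2210 = 227600 N = 227.6 kN.

228 kN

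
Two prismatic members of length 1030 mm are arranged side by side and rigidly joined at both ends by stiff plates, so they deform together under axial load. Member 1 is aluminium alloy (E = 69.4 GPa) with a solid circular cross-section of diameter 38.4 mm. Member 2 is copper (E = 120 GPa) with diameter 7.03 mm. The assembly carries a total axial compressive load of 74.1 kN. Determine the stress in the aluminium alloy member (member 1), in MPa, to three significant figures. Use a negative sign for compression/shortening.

A_1 = 1158 mm².
A_2 = 38.82 mm².
Equal strain + equilibrium ⇒ each member carries load in proportion to AE: A₁E₁ = 80370000 N, A₂E₂ = 4658000 N, ΣAE = 85030000 N.
σ₁ = P·E₁/ΣAE = -74100·69400/85030000 = -60.48 MPa.

-60.5 MPa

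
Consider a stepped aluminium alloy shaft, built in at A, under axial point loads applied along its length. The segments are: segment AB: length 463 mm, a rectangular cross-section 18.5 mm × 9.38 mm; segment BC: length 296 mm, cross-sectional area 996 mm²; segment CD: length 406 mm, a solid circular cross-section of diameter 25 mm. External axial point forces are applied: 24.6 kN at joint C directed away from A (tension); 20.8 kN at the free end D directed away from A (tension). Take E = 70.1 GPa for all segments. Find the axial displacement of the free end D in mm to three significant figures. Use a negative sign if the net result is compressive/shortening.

Internal axial forces (sectioning from the free end, tension +): N_CD = 20.8 kN, N_BC = 45.4 kN, N_AB = 45.4 kN.
A_AB = 173.5 mm².
A_CD = 490.9 mm².
δ_AB = 45400·463/(173.5·70100) = 1.728 mm
δ_BC = 45400·296/(996·70100) = 0.1925 mm
δ_CD = 20800·406/(490.9·70100) = 0.2454 mm
δ = Σδ_i = 2.166 mm.

2.17 mm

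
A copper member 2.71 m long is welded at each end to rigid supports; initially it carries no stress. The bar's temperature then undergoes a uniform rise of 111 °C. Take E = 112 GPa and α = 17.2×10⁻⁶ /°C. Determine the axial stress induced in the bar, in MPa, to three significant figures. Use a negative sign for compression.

-214 MPa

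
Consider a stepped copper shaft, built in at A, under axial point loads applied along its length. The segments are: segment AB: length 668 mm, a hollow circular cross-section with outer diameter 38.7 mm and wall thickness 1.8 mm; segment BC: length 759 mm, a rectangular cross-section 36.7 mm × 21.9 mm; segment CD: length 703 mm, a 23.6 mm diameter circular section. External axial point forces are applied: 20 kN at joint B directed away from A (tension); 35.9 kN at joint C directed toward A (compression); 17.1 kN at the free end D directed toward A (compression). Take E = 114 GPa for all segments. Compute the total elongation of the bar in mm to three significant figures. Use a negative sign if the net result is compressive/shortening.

-1.61 mm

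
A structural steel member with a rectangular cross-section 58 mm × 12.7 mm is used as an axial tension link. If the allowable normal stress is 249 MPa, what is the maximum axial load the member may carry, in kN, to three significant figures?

183 kN

A = 736.6 mm².
P_max = σ_allow · A = 249 · 736.6 = 183400 N = 183.4 kN.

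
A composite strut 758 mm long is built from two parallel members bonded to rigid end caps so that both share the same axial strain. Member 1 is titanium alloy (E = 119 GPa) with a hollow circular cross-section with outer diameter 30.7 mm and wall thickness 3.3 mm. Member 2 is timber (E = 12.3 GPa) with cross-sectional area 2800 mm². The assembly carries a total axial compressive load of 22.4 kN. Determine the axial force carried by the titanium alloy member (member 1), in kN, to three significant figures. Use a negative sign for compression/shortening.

-11.1 kN

A_1 = 284.1 mm².
Equal strain + equilibrium ⇒ each member carries load in proportion to AE: A₁E₁ = 33800000 N, A₂E₂ = 34440000 N, ΣAE = 68240000 N.
F₁ = P·A₁E₁/ΣAE = -22400·33800000/68240000 = -11100 N.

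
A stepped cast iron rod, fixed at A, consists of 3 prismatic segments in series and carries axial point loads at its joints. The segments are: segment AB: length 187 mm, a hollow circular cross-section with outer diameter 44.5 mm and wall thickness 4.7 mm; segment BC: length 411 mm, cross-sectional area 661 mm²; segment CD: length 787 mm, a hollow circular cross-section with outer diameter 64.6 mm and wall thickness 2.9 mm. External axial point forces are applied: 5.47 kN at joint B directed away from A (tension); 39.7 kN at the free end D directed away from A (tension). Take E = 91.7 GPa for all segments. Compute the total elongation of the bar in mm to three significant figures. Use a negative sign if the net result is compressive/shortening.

1.03 mm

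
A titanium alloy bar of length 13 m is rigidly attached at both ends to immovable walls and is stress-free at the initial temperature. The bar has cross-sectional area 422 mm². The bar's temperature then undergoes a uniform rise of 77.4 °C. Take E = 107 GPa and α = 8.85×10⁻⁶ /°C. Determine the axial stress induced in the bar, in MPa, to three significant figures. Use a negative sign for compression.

-73.3 MPa

Free thermal expansion αLΔT = 8.85e-6 · 13000 · 77.4 = 8.905 mm.
The walls impose strain ε = −(8.905)/13000 = -6.8499e-04; σ = Eε = 107000 · -6.8499e-04 = -73.29 MPa.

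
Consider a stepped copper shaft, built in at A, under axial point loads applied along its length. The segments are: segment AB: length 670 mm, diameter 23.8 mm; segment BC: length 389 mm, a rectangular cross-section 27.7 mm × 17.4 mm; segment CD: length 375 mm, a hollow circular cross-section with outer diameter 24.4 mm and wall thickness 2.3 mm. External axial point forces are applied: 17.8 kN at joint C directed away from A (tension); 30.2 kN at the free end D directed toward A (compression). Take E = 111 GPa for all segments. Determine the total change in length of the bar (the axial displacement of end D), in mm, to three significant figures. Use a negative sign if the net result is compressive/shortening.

Internal axial forces (sectioning from the free end, tension +): N_CD = -30.2 kN, N_BC = -12.4 kN, N_AB = -12.4 kN.
A_AB = 444.9 mm².
A_BC = 482 mm².
A_CD = 159.7 mm².
δ_AB = -12400·670/(444.9·111000) = -0.1682 mm
δ_BC = -12400·389/(482·111000) = -0.09016 mm
δ_CD = -30200·375/(159.7·111000) = -0.6389 mm
δ = Σδ_i = -0.8973 mm.

-0.897 mm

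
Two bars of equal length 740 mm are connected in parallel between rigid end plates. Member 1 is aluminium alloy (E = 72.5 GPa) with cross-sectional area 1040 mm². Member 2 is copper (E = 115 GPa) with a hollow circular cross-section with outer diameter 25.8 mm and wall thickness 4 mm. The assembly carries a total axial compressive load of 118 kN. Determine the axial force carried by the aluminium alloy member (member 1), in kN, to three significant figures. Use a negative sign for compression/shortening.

-83.2 kN

A_2 = 273.9 mm².
Equal strain + equilibrium ⇒ each member carries load in proportion to AE: A₁E₁ = 75400000 N, A₂E₂ = 31500000 N, ΣAE = 106900000 N.
F₁ = P·A₁E₁/ΣAE = -118000·75400000/106900000 = -83230 N.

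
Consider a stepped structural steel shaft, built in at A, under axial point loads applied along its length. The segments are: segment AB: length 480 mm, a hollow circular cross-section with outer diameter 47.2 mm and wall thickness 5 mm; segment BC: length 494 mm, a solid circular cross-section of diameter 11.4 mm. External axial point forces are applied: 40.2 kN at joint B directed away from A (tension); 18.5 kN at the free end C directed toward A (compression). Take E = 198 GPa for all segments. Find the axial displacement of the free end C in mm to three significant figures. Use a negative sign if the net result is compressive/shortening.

-0.373 mm

Internal axial forces (sectioning from the free end, tension +): N_BC = -18.5 kN, N_AB = 21.7 kN.
A_AB = 662.9 mm².
A_BC = 102.1 mm².
δ_AB = 21700·480/(662.9·198000) = 0.07936 mm
δ_BC = -18500·494/(102.1·198000) = -0.4522 mm
δ = Σδ_i = -0.3728 mm.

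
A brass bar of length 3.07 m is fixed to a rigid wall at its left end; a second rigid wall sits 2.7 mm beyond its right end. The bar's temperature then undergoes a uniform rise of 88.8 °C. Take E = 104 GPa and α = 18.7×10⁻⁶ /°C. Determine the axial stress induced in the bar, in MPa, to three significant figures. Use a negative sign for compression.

-81.2 MPa

Free thermal expansion αLΔT = 18.7e-6 · 3070 · 88.8 = 5.098 mm.
The walls engage after the gap closes; constrained expansion = 5.098 − 2.7 = 2.398 mm.
The walls impose strain ε = −(2.398)/3070 = -7.8108e-04; σ = Eε = 104000 · -7.8108e-04 = -81.23 MPa.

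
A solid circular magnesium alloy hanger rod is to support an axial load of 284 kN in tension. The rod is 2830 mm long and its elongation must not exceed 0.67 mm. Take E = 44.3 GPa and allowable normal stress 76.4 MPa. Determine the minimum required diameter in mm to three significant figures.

186 mm

Required area A ≥ P/σ_allow = 284000/76.4 = 3717 mm².
For a solid circular section, d ≥ √(4A/π) = 68.8 mm.
Elongation limit: A ≥ PL/(Eδ_allow) = 284000·2830/(44300·0.67) = 27080 mm² ⇒ d ≥ 185.7 mm.
The elongation limit governs.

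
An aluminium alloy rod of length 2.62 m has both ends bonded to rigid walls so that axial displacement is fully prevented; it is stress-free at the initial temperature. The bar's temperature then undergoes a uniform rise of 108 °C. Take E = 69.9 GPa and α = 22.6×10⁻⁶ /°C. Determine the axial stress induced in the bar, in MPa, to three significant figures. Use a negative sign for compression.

-171 MPa

Free thermal expansion αLΔT = 22.6e-6 · 2620 · 108 = 6.395 mm.
The walls impose strain ε = −(6.395)/2620 = -2.4408e-03; σ = Eε = 69900 · -2.4408e-03 = -170.6 MPa.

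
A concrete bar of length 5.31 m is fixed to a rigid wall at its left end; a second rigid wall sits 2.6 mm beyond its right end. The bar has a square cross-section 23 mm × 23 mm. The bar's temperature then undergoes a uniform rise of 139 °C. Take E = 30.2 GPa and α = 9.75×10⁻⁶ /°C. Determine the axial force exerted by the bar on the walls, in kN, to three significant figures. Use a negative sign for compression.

-13.8 kN

Free thermal expansion αLΔT = 9.75e-6 · 5310 · 139 = 7.196 mm.
The walls engage after the gap closes; constrained expansion = 7.196 − 2.6 = 4.596 mm.
The walls impose strain ε = −(4.596)/5310 = -8.6561e-04; σ = Eε = 30200 · -8.6561e-04 = -26.14 MPa.
Wall reaction R = σ·A = -26.14·529 = -13830 N = -13.83 kN.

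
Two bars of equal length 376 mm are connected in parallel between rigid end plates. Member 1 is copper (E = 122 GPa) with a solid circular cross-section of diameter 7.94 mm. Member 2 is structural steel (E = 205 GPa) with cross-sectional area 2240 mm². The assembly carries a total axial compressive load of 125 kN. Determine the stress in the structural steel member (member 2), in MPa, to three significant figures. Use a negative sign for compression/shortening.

-55.1 MPa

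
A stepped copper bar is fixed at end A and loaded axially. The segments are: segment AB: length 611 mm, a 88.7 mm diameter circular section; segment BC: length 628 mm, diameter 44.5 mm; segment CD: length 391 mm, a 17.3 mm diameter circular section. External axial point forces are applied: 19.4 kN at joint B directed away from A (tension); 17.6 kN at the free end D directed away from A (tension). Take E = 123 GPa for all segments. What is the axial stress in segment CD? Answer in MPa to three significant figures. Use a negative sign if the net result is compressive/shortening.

74.9 MPa

Internal axial forces (sectioning from the free end, tension +): N_CD = 17.6 kN, N_BC = 17.6 kN, N_AB = 37 kN.
A_CD = 235.1 mm².
σ_CD = N_CD/A_CD = 17600/235.1 = 74.87 MPa.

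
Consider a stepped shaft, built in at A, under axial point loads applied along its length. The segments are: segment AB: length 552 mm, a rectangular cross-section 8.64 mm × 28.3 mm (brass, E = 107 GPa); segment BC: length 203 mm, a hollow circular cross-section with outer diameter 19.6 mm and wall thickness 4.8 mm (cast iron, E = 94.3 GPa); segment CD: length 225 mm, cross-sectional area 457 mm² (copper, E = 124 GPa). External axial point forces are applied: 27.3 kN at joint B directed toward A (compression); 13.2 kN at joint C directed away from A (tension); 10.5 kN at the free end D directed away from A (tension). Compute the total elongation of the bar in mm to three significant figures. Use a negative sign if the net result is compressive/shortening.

0.194 mm

Internal axial forces (sectioning from the free end, tension +): N_CD = 10.5 kN, N_BC = 23.7 kN, N_AB = -3.6 kN.
A_AB = 244.5 mm².
A_BC = 223.2 mm².
δ_AB = -3600·552/(244.5·107000) = -0.07596 mm
δ_BC = 23700·203/(223.2·94300) = 0.2286 mm
δ_CD = 10500·225/(457·124000) = 0.04169 mm
δ = Σδ_i = 0.1943 mm.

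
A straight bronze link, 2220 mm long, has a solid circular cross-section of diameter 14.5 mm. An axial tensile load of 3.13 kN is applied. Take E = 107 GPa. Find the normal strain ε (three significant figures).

1.77e-04

A = 165.1 mm².
σ = N/A = 18.95 MPa; ε = σ/E = 18.95/107000 = 1.771e-04.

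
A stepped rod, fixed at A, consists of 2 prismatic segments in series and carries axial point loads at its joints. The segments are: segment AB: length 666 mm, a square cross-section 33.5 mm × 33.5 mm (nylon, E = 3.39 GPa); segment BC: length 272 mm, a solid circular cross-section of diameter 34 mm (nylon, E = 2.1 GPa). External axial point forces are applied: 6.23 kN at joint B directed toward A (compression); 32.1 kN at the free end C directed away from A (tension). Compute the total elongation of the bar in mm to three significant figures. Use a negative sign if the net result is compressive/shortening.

Internal axial forces (sectioning from the free end, tension +): N_BC = 32.1 kN, N_AB = 25.87 kN.
A_AB = 1122 mm².
A_BC = 907.9 mm².
δ_AB = 25870·666/(1122·3390) = 4.529 mm
δ_BC = 32100·272/(907.9·2100) = 4.579 mm
δ = Σδ_i = 9.108 mm.

9.11 mm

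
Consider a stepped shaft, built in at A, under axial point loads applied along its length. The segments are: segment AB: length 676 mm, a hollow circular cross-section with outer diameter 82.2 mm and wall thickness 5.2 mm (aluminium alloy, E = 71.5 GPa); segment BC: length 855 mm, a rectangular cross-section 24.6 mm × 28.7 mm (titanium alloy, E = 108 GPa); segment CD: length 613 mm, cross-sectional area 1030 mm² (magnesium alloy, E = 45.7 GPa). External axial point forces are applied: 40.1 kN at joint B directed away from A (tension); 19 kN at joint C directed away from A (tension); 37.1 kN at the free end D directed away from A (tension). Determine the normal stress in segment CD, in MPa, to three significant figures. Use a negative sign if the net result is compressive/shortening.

36.0 MPa

Internal axial forces (sectioning from the free end, tension +): N_CD = 37.1 kN, N_BC = 56.1 kN, N_AB = 96.2 kN.
σ_CD = N_CD/A_CD = 37100/1030 = 36.02 MPa.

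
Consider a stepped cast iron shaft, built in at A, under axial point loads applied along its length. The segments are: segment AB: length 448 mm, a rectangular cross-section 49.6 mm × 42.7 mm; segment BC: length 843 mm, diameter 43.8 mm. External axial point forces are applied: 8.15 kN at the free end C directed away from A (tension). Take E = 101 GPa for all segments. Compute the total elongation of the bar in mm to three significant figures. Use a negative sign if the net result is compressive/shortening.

Internal axial forces (sectioning from the free end, tension +): N_BC = 8.15 kN, N_AB = 8.15 kN.
A_AB = 2118 mm².
A_BC = 1507 mm².
δ_AB = 8150·448/(2118·101000) = 0.01707 mm
δ_BC = 8150·843/(1507·101000) = 0.04515 mm
δ = Σδ_i = 0.06222 mm.

0.0622 mm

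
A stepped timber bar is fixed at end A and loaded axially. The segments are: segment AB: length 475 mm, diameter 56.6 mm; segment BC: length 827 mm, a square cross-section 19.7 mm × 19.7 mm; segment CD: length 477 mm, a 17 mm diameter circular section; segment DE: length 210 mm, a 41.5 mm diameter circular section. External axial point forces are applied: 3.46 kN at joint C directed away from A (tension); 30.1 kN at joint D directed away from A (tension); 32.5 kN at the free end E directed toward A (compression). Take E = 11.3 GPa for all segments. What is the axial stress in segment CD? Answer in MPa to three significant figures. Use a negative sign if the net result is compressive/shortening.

Internal axial forces (sectioning from the free end, tension +): N_DE = -32.5 kN, N_CD = -2.4 kN, N_BC = 1.06 kN, N_AB = 1.06 kN.
A_CD = 227 mm².
σ_CD = N_CD/A_CD = -2400/227 = -10.57 MPa.

-10.6 MPa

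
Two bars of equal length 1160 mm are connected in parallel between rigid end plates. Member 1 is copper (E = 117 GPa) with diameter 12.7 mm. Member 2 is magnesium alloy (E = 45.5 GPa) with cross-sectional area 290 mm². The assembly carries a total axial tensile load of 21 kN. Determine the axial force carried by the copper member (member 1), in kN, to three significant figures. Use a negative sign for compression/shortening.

11.1 kN

A_1 = 126.7 mm².
Equal strain + equilibrium ⇒ each member carries load in proportion to AE: A₁E₁ = 14820000 N, A₂E₂ = 13200000 N, ΣAE = 28020000 N.
F₁ = P·A₁E₁/ΣAE = 21000·14820000/28020000 = 11110 N.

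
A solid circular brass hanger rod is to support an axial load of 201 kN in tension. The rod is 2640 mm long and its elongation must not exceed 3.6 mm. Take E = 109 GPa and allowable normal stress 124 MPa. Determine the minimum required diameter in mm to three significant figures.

45.4 mm

Required area A ≥ P/σ_allow = 201000/124 = 1621 mm².
For a solid circular section, d ≥ √(4A/π) = 45.43 mm.
Elongation limit: A ≥ PL/(Eδ_allow) = 201000·2640/(109000·3.6) = 1352 mm² ⇒ d ≥ 41.49 mm.
The stress limit governs.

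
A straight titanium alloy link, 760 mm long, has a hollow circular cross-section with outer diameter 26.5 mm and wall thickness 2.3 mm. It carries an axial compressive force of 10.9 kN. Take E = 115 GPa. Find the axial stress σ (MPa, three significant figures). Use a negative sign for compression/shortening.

-62.3 MPa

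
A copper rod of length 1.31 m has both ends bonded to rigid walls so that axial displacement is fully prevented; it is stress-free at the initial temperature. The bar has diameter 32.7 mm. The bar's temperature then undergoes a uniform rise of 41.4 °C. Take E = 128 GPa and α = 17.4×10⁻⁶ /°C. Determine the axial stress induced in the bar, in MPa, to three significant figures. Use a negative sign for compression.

Free thermal expansion αLΔT = 17.4e-6 · 1310 · 41.4 = 0.9437 mm.
The walls impose strain ε = −(0.9437)/1310 = -7.2036e-04; σ = Eε = 128000 · -7.2036e-04 = -92.21 MPa.

-92.2 MPa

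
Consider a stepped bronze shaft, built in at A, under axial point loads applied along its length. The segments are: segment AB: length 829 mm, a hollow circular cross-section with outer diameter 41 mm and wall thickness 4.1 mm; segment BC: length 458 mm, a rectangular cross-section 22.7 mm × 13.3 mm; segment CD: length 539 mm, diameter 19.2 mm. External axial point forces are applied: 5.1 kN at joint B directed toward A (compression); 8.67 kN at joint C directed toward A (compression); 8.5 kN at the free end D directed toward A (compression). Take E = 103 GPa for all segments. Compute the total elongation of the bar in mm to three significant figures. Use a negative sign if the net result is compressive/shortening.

-0.784 mm

Internal axial forces (sectioning from the free end, tension +): N_CD = -8.5 kN, N_BC = -17.17 kN, N_AB = -22.27 kN.
A_AB = 475.3 mm².
A_BC = 301.9 mm².
A_CD = 289.5 mm².
δ_AB = -22270·829/(475.3·103000) = -0.3771 mm
δ_BC = -17170·458/(301.9·103000) = -0.2529 mm
δ_CD = -8500·539/(289.5·103000) = -0.1536 mm
δ = Σδ_i = -0.7836 mm.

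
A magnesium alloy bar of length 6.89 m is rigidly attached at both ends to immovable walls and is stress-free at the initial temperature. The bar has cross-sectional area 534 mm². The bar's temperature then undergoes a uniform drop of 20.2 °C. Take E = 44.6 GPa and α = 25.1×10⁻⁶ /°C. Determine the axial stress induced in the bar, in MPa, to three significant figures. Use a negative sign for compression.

22.6 MPa

Free thermal expansion αLΔT = 25.1e-6 · 6890 · -20.2 = -3.493 mm.
The walls impose strain ε = −(-3.493)/6890 = 5.0702e-04; σ = Eε = 44600 · 5.0702e-04 = 22.61 MPa.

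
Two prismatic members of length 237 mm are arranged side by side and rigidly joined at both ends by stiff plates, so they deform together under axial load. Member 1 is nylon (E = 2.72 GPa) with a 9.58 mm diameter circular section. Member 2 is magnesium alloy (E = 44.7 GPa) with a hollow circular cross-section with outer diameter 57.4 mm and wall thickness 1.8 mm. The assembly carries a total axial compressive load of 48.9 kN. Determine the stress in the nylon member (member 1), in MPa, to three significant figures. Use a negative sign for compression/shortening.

-9.33 MPa

A_1 = 72.08 mm².
A_2 = 314.4 mm².
Equal strain + equilibrium ⇒ each member carries load in proportion to AE: A₁E₁ = 196100 N, A₂E₂ = 14050000 N, ΣAE = 14250000 N.
σ₁ = P·E₁/ΣAE = -48900·2720/14250000 = -9.334 MPa.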